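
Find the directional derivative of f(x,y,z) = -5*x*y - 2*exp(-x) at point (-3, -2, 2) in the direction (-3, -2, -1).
3*sqrt(14)*(-exp(3) - 10)/7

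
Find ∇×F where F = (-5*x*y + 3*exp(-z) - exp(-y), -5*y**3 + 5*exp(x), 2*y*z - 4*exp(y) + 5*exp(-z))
(2*z - 4*exp(y), -3*exp(-z), 5*x + 5*exp(x) - exp(-y))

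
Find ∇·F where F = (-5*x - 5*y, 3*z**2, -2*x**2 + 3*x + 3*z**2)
6*z - 5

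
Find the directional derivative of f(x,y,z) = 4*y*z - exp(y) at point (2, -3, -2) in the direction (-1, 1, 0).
sqrt(2)*(-8*exp(3) - 1)*exp(-3)/2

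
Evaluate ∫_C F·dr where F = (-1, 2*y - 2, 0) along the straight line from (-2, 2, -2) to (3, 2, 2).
-5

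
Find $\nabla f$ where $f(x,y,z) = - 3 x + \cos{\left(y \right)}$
(-3, -sin(y), 0)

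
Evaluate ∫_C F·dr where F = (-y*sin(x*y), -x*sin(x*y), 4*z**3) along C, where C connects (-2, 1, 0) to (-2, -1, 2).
16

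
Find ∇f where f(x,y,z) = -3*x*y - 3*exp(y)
(-3*y, -3*x - 3*exp(y), 0)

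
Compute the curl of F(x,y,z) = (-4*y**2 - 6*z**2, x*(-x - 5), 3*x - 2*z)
(0, -12*z - 3, -2*x + 8*y - 5)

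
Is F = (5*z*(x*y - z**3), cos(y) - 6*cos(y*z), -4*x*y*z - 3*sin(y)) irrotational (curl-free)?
No, ∇×F = (-4*x*z - 6*y*sin(y*z) - 3*cos(y), 5*x*y + 4*y*z - 20*z**3, -5*x*z)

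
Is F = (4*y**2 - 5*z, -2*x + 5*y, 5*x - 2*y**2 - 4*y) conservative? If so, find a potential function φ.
No, ∇×F = (-4*y - 4, -10, -8*y - 2) ≠ 0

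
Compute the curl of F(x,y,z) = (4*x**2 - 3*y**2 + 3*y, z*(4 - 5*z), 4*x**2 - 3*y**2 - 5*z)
(-6*y + 10*z - 4, -8*x, 6*y - 3)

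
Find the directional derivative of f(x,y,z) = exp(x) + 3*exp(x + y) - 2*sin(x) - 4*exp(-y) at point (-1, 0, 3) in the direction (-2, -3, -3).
sqrt(22)*(-12*E - 17 + 4*E*cos(1))*exp(-1)/22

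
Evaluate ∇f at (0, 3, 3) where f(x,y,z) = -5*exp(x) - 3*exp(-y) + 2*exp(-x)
(-7, 3*exp(-3), 0)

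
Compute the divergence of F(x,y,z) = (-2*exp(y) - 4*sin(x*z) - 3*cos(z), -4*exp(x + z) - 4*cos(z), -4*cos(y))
-4*z*cos(x*z)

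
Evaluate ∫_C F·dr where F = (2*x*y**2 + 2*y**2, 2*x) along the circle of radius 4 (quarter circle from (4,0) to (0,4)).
-640/3 + 8*pi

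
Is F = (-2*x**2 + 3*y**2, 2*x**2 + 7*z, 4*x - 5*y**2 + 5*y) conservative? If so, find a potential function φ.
No, ∇×F = (-10*y - 2, -4, 4*x - 6*y) ≠ 0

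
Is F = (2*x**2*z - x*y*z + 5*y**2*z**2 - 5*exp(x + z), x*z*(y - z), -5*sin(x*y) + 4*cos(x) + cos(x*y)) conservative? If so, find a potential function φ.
No, ∇×F = (x*(-y + 2*z - sin(x*y) - 5*cos(x*y)), 2*x**2 - x*y + 10*y**2*z + y*sin(x*y) + 5*y*cos(x*y) - 5*exp(x + z) + 4*sin(x), z*(x - 10*y*z + y - z)) ≠ 0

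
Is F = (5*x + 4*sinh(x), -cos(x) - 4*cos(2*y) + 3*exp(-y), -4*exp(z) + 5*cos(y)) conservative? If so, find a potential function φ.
No, ∇×F = (-5*sin(y), 0, sin(x)) ≠ 0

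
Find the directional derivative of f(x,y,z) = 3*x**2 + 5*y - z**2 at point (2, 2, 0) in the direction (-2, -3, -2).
-39*sqrt(17)/17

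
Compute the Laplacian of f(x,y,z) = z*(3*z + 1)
6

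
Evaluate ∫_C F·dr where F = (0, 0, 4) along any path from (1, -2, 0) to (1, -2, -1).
-4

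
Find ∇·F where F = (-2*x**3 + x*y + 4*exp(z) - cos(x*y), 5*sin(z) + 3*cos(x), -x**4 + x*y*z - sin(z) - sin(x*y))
-6*x**2 + x*y + y*sin(x*y) + y - cos(z)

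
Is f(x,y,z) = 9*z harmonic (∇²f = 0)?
Yes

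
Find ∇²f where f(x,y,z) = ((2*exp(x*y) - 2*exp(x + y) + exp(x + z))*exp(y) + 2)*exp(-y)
2*x**2*exp(x*y) + 2*y**2*exp(x*y) - 4*exp(x + y) + 2*exp(x + z) + 2*exp(-y)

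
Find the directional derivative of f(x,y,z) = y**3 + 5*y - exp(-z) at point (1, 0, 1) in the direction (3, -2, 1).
sqrt(14)*(1 - 10*E)*exp(-1)/14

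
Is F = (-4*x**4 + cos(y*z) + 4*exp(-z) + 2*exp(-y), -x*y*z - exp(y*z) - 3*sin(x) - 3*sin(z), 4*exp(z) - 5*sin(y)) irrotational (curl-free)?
No, ∇×F = (x*y + y*exp(y*z) - 5*cos(y) + 3*cos(z), -y*sin(y*z) - 4*exp(-z), -y*z + z*sin(y*z) - 3*cos(x) + 2*exp(-y))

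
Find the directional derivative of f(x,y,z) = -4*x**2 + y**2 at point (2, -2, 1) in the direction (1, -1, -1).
-4*sqrt(3)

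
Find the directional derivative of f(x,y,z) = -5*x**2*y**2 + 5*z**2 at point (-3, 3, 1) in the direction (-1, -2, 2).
290/3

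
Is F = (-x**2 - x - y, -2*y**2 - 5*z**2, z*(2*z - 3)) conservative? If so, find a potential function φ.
No, ∇×F = (10*z, 0, 1) ≠ 0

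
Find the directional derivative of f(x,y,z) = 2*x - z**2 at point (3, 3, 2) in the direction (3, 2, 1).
sqrt(14)/7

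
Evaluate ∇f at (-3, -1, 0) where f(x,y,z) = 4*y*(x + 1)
(-4, -8, 0)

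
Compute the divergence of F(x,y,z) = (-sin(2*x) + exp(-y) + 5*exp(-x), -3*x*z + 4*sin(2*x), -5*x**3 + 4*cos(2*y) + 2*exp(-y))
-2*cos(2*x) - 5*exp(-x)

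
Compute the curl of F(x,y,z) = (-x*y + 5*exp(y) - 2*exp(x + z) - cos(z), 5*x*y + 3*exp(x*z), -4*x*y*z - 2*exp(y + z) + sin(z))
(-4*x*z - 3*x*exp(x*z) - 2*exp(y + z), 4*y*z - 2*exp(x + z) + sin(z), x + 5*y + 3*z*exp(x*z) - 5*exp(y))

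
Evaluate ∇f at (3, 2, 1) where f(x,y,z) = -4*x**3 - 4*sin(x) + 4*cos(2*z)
(-108 - 4*cos(3), 0, -8*sin(2))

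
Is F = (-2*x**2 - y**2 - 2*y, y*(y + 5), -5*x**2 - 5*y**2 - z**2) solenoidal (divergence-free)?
No, ∇·F = -4*x + 2*y - 2*z + 5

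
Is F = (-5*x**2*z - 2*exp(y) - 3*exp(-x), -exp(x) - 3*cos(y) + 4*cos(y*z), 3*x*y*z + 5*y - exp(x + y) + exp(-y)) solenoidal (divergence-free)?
No, ∇·F = 3*x*y - 10*x*z - 4*z*sin(y*z) + 3*sin(y) + 3*exp(-x)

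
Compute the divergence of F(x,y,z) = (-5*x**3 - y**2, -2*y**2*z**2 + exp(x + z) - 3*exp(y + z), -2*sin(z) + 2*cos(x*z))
-15*x**2 - 2*x*sin(x*z) - 4*y*z**2 - 3*exp(y + z) - 2*cos(z)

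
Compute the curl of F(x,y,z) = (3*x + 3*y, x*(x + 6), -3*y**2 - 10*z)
(-6*y, 0, 2*x + 3)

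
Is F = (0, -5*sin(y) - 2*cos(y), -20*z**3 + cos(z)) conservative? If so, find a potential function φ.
Yes, F is conservative. φ = -5*z**4 - 2*sin(y) + sin(z) + 5*cos(y)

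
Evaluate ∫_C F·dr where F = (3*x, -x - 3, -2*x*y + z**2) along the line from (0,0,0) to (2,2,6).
54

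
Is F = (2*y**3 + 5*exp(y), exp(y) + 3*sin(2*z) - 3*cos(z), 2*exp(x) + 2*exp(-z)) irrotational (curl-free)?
No, ∇×F = (-3*sin(z) - 6*cos(2*z), -2*exp(x), -6*y**2 - 5*exp(y))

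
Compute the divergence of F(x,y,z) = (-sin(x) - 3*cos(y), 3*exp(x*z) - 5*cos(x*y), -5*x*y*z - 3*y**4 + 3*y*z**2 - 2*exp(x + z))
-5*x*y + 5*x*sin(x*y) + 6*y*z - 2*exp(x + z) - cos(x)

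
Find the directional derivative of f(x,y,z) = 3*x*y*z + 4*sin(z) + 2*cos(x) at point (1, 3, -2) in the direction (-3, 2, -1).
sqrt(14)*(-4*cos(2) + 6*sin(1) + 33)/14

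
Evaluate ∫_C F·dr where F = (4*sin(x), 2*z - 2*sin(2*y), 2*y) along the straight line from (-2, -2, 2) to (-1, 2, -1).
-4*cos(1) + 4*cos(2) + 4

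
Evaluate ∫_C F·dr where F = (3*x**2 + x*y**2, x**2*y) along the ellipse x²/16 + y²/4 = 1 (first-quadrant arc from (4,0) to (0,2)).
-64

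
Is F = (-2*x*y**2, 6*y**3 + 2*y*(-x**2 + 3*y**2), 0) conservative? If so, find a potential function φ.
Yes, F is conservative. φ = y**2*(-x**2 + 3*y**2)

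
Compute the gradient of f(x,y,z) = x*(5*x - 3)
(10*x - 3, 0, 0)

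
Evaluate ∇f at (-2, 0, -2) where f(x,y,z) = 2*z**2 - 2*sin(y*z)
(0, 4, -8)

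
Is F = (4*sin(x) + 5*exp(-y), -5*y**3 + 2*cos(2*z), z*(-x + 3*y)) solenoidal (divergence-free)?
No, ∇·F = -x - 15*y**2 + 3*y + 4*cos(x)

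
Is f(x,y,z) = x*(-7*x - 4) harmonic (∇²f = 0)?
No, ∇²f = -14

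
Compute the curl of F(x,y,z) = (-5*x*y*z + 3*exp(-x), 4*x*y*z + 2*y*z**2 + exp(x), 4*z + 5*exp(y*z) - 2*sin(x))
(-4*x*y - 4*y*z + 5*z*exp(y*z), -5*x*y + 2*cos(x), 5*x*z + 4*y*z + exp(x))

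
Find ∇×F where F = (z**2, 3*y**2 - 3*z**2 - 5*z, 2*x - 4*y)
(6*z + 1, 2*z - 2, 0)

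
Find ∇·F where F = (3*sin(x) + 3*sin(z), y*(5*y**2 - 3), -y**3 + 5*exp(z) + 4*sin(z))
15*y**2 + 5*exp(z) + 3*cos(x) + 4*cos(z) - 3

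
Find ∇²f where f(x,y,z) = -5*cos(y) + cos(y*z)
-y**2*cos(y*z) - z**2*cos(y*z) + 5*cos(y)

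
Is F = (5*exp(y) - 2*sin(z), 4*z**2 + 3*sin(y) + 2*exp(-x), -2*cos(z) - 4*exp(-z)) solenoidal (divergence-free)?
No, ∇·F = 2*sin(z) + 3*cos(y) + 4*exp(-z)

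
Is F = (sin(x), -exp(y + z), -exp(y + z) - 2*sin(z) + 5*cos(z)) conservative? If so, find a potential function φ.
Yes, F is conservative. φ = -exp(y + z) + 5*sin(z) - cos(x) + 2*cos(z)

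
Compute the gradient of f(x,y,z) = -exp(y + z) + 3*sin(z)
(0, -exp(y + z), -exp(y + z) + 3*cos(z))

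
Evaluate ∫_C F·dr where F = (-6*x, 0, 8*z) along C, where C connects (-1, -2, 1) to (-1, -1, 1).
0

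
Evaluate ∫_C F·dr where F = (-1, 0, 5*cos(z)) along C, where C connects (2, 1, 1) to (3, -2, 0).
-5*sin(1) - 1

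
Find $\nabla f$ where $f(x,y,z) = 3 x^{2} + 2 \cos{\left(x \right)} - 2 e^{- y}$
(6*x - 2*sin(x), 2*exp(-y), 0)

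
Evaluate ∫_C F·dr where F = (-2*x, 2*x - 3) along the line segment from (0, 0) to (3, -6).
-9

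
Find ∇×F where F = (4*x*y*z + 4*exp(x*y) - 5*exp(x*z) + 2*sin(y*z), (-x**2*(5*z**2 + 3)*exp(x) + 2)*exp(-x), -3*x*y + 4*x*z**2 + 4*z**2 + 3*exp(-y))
(10*x**2*z - 3*x - 3*exp(-y), 4*x*y - 5*x*exp(x*z) + 2*y*cos(y*z) + 3*y - 4*z**2, -10*x*z**2 - 4*x*z - 4*x*exp(x*y) - 6*x - 2*z*cos(y*z) - 2*exp(-x))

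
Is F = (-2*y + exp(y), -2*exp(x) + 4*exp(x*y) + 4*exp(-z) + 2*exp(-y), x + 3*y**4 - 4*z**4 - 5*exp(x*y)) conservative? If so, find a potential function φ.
No, ∇×F = (-5*x*exp(x*y) + 12*y**3 + 4*exp(-z), 5*y*exp(x*y) - 1, 4*y*exp(x*y) - 2*exp(x) - exp(y) + 2) ≠ 0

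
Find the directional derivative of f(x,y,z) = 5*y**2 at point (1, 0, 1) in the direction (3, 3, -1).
0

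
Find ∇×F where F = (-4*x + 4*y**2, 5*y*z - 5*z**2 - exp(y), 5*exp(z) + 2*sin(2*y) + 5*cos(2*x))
(-5*y + 10*z + 4*cos(2*y), 10*sin(2*x), -8*y)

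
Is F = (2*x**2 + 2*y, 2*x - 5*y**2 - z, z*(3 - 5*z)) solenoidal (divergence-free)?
No, ∇·F = 4*x - 10*y - 10*z + 3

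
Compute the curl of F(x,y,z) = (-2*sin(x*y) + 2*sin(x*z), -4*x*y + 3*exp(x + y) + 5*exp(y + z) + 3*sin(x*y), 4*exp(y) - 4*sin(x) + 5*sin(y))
(4*exp(y) - 5*exp(y + z) + 5*cos(y), 2*x*cos(x*z) + 4*cos(x), 2*x*cos(x*y) + 3*y*cos(x*y) - 4*y + 3*exp(x + y))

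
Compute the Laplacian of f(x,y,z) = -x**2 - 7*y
-2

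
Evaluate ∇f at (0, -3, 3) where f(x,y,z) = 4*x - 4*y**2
(4, 24, 0)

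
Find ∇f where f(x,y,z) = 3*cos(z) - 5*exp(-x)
(5*exp(-x), 0, -3*sin(z))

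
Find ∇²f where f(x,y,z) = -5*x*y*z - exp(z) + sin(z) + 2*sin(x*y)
-2*x**2*sin(x*y) - 2*y**2*sin(x*y) - exp(z) - sin(z)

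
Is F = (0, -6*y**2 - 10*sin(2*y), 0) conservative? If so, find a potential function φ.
Yes, F is conservative. φ = -2*y**3 + 5*cos(2*y)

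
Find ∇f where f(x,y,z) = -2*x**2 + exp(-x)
(-4*x - exp(-x), 0, 0)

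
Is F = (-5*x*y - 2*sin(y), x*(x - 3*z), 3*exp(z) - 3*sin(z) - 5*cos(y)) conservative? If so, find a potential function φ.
No, ∇×F = (3*x + 5*sin(y), 0, 7*x - 3*z + 2*cos(y)) ≠ 0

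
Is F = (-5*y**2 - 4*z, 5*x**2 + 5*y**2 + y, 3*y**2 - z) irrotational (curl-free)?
No, ∇×F = (6*y, -4, 10*x + 10*y)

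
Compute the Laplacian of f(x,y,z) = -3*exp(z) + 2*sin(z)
-3*exp(z) - 2*sin(z)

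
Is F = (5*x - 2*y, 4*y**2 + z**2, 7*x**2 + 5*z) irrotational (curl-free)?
No, ∇×F = (-2*z, -14*x, 2)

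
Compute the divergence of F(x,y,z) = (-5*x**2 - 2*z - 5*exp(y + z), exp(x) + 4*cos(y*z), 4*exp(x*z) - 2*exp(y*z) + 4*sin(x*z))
4*x*exp(x*z) + 4*x*cos(x*z) - 10*x - 2*y*exp(y*z) - 4*z*sin(y*z)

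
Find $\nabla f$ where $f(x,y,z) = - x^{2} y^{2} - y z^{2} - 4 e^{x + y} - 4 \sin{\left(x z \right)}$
(-2*x*y**2 - 4*z*cos(x*z) - 4*exp(x + y), -2*x**2*y - z**2 - 4*exp(x + y), -4*x*cos(x*z) - 2*y*z)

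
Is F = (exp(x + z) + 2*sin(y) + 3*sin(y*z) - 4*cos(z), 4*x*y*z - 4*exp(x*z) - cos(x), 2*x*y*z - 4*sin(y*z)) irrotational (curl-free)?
No, ∇×F = (-4*x*y + 2*x*z + 4*x*exp(x*z) - 4*z*cos(y*z), -2*y*z + 3*y*cos(y*z) + exp(x + z) + 4*sin(z), 4*y*z - 4*z*exp(x*z) - 3*z*cos(y*z) + sin(x) - 2*cos(y))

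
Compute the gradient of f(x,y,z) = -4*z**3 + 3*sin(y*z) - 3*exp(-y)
(0, 3*z*cos(y*z) + 3*exp(-y), 3*y*cos(y*z) - 12*z**2)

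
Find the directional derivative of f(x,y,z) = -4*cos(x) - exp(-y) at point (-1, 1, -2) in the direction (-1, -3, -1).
sqrt(11)*(-3 + 4*E*sin(1))*exp(-1)/11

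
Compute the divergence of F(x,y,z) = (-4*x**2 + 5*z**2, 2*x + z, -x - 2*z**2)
-8*x - 4*z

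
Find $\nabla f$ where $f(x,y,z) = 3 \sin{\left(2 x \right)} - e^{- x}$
(6*cos(2*x) + exp(-x), 0, 0)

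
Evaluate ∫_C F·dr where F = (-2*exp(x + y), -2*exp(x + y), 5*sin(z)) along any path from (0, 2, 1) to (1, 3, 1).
2*(1 - exp(2))*exp(2)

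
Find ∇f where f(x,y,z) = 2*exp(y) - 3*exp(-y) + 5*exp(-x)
(-5*exp(-x), -sinh(y) + 5*cosh(y), 0)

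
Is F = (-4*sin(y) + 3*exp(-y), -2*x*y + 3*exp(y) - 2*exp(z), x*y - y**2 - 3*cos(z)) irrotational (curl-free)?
No, ∇×F = (x - 2*y + 2*exp(z), -y, -2*y + 4*cos(y) + 3*exp(-y))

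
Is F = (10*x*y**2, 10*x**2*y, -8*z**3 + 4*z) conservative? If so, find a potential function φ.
Yes, F is conservative. φ = 5*x**2*y**2 - 2*z**4 + 2*z**2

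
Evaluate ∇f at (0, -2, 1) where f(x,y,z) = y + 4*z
(0, 1, 4)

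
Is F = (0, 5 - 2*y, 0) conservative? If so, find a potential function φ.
Yes, F is conservative. φ = y*(5 - y)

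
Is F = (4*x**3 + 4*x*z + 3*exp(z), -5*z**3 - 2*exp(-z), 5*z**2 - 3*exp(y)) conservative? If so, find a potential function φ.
No, ∇×F = (15*z**2 - 3*exp(y) - 2*exp(-z), 4*x + 3*exp(z), 0) ≠ 0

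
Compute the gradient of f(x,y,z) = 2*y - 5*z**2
(0, 2, -10*z)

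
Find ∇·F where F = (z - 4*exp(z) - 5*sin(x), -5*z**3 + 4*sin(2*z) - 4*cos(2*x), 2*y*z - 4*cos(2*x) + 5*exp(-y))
2*y - 5*cos(x)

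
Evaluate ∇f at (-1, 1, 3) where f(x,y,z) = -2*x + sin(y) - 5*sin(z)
(-2, cos(1), -5*cos(3))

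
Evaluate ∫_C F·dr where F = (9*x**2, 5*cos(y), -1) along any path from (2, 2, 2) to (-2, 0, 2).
-48 - 5*sin(2)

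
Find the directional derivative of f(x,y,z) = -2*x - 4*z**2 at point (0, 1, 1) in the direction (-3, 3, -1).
14*sqrt(19)/19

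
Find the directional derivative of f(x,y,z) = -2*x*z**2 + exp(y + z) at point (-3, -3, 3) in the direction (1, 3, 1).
2*sqrt(11)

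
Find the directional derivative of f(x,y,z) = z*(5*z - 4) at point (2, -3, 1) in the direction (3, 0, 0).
0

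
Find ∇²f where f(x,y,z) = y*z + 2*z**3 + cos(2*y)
12*z - 4*cos(2*y)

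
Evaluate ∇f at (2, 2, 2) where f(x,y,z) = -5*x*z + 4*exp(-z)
(-10, 0, -10 - 4*exp(-2))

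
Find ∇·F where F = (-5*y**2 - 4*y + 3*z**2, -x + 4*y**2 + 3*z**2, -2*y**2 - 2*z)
8*y - 2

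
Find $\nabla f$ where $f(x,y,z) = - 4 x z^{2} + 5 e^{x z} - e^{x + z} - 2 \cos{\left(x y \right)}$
(2*y*sin(x*y) - 4*z**2 + 5*z*exp(x*z) - exp(x + z), 2*x*sin(x*y), -8*x*z + 5*x*exp(x*z) - exp(x + z))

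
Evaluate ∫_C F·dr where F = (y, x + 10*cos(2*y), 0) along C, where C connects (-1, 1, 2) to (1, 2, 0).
-5*sin(2) + 5*sin(4) + 3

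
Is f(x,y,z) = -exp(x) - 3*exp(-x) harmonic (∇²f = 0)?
No, ∇²f = -exp(x) - 3*exp(-x)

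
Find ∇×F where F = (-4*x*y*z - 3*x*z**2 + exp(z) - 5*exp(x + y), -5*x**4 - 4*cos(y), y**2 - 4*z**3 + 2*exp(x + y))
(2*y + 2*exp(x + y), -4*x*y - 6*x*z + exp(z) - 2*exp(x + y), -20*x**3 + 4*x*z + 5*exp(x + y))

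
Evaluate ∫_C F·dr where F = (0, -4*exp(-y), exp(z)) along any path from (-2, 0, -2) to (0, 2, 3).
-4 + 3*exp(-2) + exp(3)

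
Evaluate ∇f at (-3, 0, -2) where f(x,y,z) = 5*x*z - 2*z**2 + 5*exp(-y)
(-10, -5, -7)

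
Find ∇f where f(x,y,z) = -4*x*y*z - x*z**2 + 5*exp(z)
(z*(-4*y - z), -4*x*z, -4*x*y - 2*x*z + 5*exp(z))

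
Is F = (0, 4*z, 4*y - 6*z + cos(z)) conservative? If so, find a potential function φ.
Yes, F is conservative. φ = 4*y*z - 3*z**2 + sin(z)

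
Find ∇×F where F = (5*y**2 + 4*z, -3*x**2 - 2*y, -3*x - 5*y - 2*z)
(-5, 7, -6*x - 10*y)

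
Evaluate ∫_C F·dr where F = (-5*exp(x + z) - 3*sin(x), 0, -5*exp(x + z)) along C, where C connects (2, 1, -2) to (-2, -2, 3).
5 - 5*E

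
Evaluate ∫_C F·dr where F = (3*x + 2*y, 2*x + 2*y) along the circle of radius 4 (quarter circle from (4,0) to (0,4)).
-8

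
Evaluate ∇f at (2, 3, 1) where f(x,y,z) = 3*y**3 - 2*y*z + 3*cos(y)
(0, 79 - 3*sin(3), -6)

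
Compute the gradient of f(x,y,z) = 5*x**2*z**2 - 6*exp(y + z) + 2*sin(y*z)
(10*x*z**2, 2*z*cos(y*z) - 6*exp(y + z), 10*x**2*z + 2*y*cos(y*z) - 6*exp(y + z))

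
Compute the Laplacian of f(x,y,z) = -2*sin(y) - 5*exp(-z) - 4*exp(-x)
2*sin(y) - 5*exp(-z) - 4*exp(-x)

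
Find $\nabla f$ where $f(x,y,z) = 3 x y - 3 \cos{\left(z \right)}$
(3*y, 3*x, 3*sin(z))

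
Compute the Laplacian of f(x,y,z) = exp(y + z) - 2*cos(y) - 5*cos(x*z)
5*x**2*cos(x*z) + 5*z**2*cos(x*z) + 2*exp(y + z) + 2*cos(y)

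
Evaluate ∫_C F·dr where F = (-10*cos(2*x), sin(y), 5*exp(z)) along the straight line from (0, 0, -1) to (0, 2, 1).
-cos(2) + 1 + 10*sinh(1)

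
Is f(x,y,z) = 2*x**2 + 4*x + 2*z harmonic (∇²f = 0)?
No, ∇²f = 4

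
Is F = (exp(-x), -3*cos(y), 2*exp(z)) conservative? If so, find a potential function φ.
Yes, F is conservative. φ = 2*exp(z) - 3*sin(y) - exp(-x)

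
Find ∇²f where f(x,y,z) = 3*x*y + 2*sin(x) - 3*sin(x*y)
3*x**2*sin(x*y) + 3*y**2*sin(x*y) - 2*sin(x)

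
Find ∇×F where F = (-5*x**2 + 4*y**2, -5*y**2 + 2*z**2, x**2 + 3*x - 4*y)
(-4*z - 4, -2*x - 3, -8*y)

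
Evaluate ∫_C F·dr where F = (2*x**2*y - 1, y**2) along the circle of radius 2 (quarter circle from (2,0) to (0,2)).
14/3 - 2*pi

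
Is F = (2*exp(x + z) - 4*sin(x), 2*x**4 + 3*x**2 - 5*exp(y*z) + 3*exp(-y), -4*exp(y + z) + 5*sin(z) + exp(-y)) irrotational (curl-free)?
No, ∇×F = (5*y*exp(y*z) - 4*exp(y + z) - exp(-y), 2*exp(x + z), 8*x**3 + 6*x)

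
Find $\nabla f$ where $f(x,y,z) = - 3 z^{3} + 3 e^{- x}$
(-3*exp(-x), 0, -9*z**2)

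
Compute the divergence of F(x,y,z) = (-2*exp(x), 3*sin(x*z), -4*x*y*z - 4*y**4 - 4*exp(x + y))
-4*x*y - 2*exp(x)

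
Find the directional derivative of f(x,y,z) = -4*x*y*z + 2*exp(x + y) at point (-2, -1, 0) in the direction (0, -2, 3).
4*sqrt(13)*(-6*exp(3) - 1)*exp(-3)/13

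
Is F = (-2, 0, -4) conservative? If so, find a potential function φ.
Yes, F is conservative. φ = -2*x - 4*z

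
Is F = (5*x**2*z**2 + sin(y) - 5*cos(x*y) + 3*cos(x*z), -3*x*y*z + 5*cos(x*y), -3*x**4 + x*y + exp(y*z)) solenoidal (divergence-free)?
No, ∇·F = 10*x*z**2 - 3*x*z - 5*x*sin(x*y) + y*exp(y*z) + 5*y*sin(x*y) - 3*z*sin(x*z)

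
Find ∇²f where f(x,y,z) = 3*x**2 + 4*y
6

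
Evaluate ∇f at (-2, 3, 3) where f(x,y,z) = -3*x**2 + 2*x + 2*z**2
(14, 0, 12)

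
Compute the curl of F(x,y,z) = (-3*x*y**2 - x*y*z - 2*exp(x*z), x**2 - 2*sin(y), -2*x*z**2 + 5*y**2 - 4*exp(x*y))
(-4*x*exp(x*y) + 10*y, -x*y - 2*x*exp(x*z) + 4*y*exp(x*y) + 2*z**2, x*(6*y + z + 2))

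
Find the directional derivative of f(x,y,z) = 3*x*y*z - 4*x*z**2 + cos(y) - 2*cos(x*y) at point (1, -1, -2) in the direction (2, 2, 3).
sqrt(17)*(2*sin(1) + 7)/17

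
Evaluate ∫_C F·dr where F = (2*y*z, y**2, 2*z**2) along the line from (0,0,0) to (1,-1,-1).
-1/3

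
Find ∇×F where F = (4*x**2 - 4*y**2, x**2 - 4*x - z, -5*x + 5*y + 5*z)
(6, 5, 2*x + 8*y - 4)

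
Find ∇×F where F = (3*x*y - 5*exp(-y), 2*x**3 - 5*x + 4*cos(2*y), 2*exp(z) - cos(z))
(0, 0, 6*x**2 - 3*x - 5 - 5*exp(-y))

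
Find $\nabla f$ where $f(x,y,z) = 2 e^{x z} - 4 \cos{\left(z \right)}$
(2*z*exp(x*z), 0, 2*x*exp(x*z) + 4*sin(z))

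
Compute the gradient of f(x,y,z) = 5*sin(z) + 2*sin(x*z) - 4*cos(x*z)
(2*z*(2*sin(x*z) + cos(x*z)), 0, 4*x*sin(x*z) + 2*x*cos(x*z) + 5*cos(z))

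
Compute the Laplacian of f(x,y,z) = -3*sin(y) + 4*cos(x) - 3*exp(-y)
3*sin(y) - 4*cos(x) - 3*exp(-y)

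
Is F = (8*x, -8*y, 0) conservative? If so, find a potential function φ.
Yes, F is conservative. φ = 4*x**2 - 4*y**2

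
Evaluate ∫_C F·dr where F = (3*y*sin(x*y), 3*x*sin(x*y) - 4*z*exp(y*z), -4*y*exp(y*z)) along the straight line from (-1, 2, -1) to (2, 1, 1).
4*(1 - exp(3))*exp(-2)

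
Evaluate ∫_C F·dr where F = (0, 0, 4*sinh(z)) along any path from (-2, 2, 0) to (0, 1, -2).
8*sinh(1)**2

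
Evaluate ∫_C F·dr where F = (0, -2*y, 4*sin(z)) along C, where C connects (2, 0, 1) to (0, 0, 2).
-4*cos(2) + 4*cos(1)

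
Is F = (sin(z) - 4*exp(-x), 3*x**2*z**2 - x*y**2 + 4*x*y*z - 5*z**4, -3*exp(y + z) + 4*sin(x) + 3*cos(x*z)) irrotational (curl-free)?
No, ∇×F = (-6*x**2*z - 4*x*y + 20*z**3 - 3*exp(y + z), 3*z*sin(x*z) - 4*cos(x) + cos(z), 6*x*z**2 - y**2 + 4*y*z)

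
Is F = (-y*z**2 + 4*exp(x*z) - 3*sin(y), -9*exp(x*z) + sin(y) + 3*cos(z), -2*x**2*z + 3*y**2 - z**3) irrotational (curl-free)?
No, ∇×F = (9*x*exp(x*z) + 6*y + 3*sin(z), 4*x*z + 4*x*exp(x*z) - 2*y*z, z**2 - 9*z*exp(x*z) + 3*cos(y))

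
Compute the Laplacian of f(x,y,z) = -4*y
0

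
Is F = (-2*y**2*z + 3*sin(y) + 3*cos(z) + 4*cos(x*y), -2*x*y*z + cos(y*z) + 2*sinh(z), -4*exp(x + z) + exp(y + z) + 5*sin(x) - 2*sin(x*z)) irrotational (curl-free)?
No, ∇×F = (2*x*y + y*sin(y*z) + exp(y + z) - 2*cosh(z), -2*y**2 + 2*z*cos(x*z) + 4*exp(x + z) - 3*sin(z) - 5*cos(x), 4*x*sin(x*y) + 2*y*z - 3*cos(y))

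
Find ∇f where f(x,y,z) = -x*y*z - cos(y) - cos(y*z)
(-y*z, -x*z + z*sin(y*z) + sin(y), y*(-x + sin(y*z)))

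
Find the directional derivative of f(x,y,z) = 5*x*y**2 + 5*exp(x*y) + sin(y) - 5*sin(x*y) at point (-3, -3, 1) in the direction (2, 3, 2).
3*sqrt(17)*(-25*exp(9) + 25*cos(9) + cos(3) + 120)/17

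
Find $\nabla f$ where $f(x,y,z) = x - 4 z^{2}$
(1, 0, -8*z)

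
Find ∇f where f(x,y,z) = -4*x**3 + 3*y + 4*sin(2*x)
(-12*x**2 + 8*cos(2*x), 3, 0)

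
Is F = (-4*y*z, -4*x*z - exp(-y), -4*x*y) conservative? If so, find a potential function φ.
Yes, F is conservative. φ = -4*x*y*z + exp(-y)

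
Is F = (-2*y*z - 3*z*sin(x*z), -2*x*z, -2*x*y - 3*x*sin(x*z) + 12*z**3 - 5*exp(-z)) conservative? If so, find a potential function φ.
Yes, F is conservative. φ = -2*x*y*z + 3*z**4 + 3*cos(x*z) + 5*exp(-z)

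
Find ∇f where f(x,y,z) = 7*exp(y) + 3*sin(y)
(0, 7*exp(y) + 3*cos(y), 0)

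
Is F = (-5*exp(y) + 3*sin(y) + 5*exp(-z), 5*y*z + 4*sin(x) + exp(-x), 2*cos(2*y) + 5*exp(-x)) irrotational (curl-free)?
No, ∇×F = (-5*y - 4*sin(2*y), -5*exp(-z) + 5*exp(-x), 5*exp(y) + 4*cos(x) - 3*cos(y) - exp(-x))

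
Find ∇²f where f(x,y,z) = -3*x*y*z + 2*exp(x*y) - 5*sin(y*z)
2*x**2*exp(x*y) + 2*y**2*exp(x*y) + 5*y**2*sin(y*z) + 5*z**2*sin(y*z)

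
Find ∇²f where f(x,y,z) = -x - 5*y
0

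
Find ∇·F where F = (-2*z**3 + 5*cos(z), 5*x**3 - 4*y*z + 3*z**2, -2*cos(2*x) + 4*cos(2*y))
-4*z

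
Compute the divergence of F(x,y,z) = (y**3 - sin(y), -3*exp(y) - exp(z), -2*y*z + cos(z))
-2*y - 3*exp(y) - sin(z)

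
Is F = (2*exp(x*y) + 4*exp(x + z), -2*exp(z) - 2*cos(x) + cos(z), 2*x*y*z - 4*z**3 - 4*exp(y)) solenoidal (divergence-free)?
No, ∇·F = 2*x*y + 2*y*exp(x*y) - 12*z**2 + 4*exp(x + z)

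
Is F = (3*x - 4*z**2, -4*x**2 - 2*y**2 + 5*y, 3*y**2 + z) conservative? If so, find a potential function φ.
No, ∇×F = (6*y, -8*z, -8*x) ≠ 0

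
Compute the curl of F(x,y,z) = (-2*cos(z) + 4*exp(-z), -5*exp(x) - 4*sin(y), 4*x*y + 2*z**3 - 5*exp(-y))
(4*x + 5*exp(-y), -4*y + 2*sin(z) - 4*exp(-z), -5*exp(x))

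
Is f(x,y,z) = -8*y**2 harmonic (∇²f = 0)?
No, ∇²f = -16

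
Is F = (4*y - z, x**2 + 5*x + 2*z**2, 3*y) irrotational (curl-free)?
No, ∇×F = (3 - 4*z, -1, 2*x + 1)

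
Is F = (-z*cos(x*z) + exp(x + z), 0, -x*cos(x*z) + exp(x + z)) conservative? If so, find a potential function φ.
Yes, F is conservative. φ = exp(x + z) - sin(x*z)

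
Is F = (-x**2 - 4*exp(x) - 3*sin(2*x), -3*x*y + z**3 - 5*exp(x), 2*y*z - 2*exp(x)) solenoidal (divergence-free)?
No, ∇·F = -5*x + 2*y - 4*exp(x) - 6*cos(2*x)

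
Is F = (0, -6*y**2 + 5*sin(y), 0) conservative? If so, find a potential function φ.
Yes, F is conservative. φ = -2*y**3 - 5*cos(y)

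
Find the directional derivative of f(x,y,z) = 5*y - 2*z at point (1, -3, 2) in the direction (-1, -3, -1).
-13*sqrt(11)/11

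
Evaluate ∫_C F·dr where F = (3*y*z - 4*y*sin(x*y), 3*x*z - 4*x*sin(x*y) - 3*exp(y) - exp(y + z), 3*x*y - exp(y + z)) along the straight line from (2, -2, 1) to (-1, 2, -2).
-6*sinh(2) + 4*cos(2) - sinh(1) + cosh(1) - 4*cos(4) + 23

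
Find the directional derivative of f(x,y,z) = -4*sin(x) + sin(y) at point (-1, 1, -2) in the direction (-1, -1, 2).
sqrt(6)*cos(1)/2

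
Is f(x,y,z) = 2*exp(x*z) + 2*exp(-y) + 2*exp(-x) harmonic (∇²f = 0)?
No, ∇²f = 2*x**2*exp(x*z) + 2*z**2*exp(x*z) + 2*exp(-y) + 2*exp(-x)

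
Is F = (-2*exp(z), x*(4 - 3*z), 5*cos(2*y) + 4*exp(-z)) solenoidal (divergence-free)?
No, ∇·F = -4*exp(-z)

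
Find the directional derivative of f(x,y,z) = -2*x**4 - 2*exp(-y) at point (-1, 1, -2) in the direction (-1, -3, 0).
sqrt(10)*(-4*E - 3)*exp(-1)/5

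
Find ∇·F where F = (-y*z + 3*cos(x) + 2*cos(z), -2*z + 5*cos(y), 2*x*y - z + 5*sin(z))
-3*sin(x) - 5*sin(y) + 5*cos(z) - 1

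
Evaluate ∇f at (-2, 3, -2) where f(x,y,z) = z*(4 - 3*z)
(0, 0, 16)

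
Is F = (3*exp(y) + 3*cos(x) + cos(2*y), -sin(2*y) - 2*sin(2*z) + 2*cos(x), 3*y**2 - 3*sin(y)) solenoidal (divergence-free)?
No, ∇·F = -3*sin(x) - 2*cos(2*y)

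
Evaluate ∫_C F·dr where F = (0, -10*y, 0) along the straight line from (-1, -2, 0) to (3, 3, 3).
-25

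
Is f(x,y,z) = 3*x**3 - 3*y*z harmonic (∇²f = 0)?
No, ∇²f = 18*x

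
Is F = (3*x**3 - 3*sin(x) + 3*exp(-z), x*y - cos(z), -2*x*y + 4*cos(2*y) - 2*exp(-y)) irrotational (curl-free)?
No, ∇×F = (-2*x - 8*sin(2*y) - sin(z) + 2*exp(-y), 2*y - 3*exp(-z), y)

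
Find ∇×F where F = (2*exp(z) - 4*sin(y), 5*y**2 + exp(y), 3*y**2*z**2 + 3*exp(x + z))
(6*y*z**2, (2 - 3*exp(x))*exp(z), 4*cos(y))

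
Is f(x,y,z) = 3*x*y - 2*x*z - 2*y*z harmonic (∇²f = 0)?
Yes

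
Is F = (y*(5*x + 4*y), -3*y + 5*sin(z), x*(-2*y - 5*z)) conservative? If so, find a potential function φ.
No, ∇×F = (-2*x - 5*cos(z), 2*y + 5*z, -5*x - 8*y) ≠ 0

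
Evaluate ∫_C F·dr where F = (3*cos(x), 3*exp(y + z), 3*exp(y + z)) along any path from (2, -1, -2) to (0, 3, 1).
-3*sin(2) - 3*exp(-3) + 3*exp(4)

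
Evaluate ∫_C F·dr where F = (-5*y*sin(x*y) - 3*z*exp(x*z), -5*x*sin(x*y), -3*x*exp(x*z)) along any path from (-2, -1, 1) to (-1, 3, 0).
5*cos(3) - 3 + 3*exp(-2) - 5*cos(2)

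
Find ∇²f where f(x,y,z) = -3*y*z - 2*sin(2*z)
8*sin(2*z)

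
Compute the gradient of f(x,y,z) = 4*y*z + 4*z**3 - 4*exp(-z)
(0, 4*z, 4*y + 12*z**2 + 4*exp(-z))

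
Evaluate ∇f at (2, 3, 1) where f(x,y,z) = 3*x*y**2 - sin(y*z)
(27, 36 - cos(3), -3*cos(3))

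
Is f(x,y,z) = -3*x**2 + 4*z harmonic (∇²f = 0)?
No, ∇²f = -6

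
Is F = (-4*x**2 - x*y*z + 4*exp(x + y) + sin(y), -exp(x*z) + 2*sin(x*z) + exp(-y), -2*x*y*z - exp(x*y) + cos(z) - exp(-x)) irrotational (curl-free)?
No, ∇×F = (x*(-2*z - exp(x*y) + exp(x*z) - 2*cos(x*z)), (y*(-x + 2*z + exp(x*y))*exp(x) - 1)*exp(-x), x*z - z*exp(x*z) + 2*z*cos(x*z) - 4*exp(x + y) - cos(y))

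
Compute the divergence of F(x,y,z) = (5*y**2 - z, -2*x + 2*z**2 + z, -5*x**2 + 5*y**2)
0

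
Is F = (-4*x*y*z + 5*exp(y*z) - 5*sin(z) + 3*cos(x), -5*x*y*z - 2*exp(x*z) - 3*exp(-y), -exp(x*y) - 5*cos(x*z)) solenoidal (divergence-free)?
No, ∇·F = -5*x*z + 5*x*sin(x*z) - 4*y*z - 3*sin(x) + 3*exp(-y)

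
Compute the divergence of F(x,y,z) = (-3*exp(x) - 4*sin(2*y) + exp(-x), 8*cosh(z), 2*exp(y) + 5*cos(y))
-3*exp(x) - exp(-x)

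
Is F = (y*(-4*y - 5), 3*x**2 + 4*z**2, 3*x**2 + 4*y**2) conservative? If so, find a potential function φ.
No, ∇×F = (8*y - 8*z, -6*x, 6*x + 8*y + 5) ≠ 0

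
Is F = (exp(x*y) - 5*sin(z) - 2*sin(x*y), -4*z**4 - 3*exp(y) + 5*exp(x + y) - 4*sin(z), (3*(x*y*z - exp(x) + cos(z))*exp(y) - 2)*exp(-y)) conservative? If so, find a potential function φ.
No, ∇×F = (3*x*z + 16*z**3 + 4*cos(z) + 2*exp(-y), -3*y*z + 3*exp(x) - 5*cos(z), -x*exp(x*y) + 2*x*cos(x*y) + 5*exp(x + y)) ≠ 0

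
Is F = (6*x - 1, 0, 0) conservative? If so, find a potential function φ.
Yes, F is conservative. φ = x*(3*x - 1)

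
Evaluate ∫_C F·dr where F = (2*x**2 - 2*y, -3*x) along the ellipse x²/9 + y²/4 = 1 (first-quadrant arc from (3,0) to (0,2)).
-18 - 3*pi/2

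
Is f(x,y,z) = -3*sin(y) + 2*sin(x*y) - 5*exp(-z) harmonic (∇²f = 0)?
No, ∇²f = -2*x**2*sin(x*y) - 2*y**2*sin(x*y) + 3*sin(y) - 5*exp(-z)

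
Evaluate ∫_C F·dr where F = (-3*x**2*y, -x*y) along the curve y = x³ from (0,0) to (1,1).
-13/14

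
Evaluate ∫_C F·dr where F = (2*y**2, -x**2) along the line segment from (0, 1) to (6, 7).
156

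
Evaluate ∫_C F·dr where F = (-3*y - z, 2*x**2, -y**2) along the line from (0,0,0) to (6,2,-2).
116/3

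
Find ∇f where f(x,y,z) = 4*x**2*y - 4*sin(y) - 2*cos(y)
(8*x*y, 4*x**2 + 2*sin(y) - 4*cos(y), 0)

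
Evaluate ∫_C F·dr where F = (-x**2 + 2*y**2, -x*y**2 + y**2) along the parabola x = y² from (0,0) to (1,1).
4/5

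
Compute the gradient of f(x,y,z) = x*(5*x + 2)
(10*x + 2, 0, 0)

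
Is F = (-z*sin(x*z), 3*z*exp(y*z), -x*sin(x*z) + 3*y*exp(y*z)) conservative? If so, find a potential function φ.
Yes, F is conservative. φ = 3*exp(y*z) + cos(x*z)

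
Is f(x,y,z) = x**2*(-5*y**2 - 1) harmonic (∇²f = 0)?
No, ∇²f = -10*x**2 - 10*y**2 - 2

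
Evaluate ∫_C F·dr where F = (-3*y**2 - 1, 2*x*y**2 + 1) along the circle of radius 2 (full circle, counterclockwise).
8*pi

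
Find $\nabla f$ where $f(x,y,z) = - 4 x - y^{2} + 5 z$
(-4, -2*y, 5)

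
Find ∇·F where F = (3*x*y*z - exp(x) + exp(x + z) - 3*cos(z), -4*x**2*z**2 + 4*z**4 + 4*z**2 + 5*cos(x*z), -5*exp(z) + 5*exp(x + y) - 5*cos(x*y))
3*y*z - exp(x) - 5*exp(z) + exp(x + z)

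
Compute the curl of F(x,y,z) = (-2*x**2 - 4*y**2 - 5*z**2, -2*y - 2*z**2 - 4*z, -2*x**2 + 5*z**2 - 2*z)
(4*z + 4, 4*x - 10*z, 8*y)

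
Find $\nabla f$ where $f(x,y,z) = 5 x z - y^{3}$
(5*z, -3*y**2, 5*x)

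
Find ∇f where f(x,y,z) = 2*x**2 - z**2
(4*x, 0, -2*z)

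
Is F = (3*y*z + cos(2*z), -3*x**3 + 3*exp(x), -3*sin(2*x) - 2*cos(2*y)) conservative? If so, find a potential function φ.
No, ∇×F = (4*sin(2*y), 3*y - 2*sin(2*z) + 6*cos(2*x), -9*x**2 - 3*z + 3*exp(x)) ≠ 0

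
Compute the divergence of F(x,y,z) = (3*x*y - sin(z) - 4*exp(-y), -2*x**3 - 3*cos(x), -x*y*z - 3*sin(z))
-x*y + 3*y - 3*cos(z)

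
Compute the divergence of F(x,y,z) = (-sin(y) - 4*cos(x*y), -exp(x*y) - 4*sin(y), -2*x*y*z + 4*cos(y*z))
-2*x*y - x*exp(x*y) + 4*y*sin(x*y) - 4*y*sin(y*z) - 4*cos(y)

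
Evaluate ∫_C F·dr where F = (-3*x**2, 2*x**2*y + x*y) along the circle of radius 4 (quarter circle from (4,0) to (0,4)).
640/3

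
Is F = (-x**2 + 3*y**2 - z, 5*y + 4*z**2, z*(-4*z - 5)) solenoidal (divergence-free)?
No, ∇·F = -2*x - 8*z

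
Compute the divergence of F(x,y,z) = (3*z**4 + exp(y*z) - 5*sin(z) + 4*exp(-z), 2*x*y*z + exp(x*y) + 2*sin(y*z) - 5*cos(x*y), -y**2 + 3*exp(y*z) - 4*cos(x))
2*x*z + x*exp(x*y) + 5*x*sin(x*y) + 3*y*exp(y*z) + 2*z*cos(y*z)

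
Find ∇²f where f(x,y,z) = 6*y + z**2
2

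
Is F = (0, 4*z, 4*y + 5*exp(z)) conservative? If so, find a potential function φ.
Yes, F is conservative. φ = 4*y*z + 5*exp(z)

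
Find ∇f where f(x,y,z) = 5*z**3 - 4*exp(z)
(0, 0, 15*z**2 - 4*exp(z))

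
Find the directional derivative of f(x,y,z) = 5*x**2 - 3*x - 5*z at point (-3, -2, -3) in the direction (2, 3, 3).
-81*sqrt(22)/22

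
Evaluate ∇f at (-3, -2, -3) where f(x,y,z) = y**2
(0, -4, 0)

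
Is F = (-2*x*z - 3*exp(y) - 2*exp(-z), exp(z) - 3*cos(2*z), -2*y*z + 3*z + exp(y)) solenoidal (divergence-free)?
No, ∇·F = -2*y - 2*z + 3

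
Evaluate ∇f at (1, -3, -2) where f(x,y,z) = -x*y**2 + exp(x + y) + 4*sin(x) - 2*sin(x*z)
(-9 + 4*cos(2) + exp(-2) + 4*cos(1), exp(-2) + 6, -2*cos(2))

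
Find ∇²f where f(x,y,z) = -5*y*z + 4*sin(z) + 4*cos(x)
-4*sin(z) - 4*cos(x)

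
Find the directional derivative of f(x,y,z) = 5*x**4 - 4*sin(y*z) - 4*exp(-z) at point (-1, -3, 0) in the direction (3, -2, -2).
-92*sqrt(17)/17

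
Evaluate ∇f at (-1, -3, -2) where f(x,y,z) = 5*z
(0, 0, 5)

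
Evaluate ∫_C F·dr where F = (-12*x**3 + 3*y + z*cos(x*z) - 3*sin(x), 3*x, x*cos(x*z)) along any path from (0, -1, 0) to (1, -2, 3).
-12 + sin(3) + 3*cos(1)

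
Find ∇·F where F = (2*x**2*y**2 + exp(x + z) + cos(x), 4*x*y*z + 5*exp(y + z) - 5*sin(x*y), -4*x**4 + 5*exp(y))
4*x*y**2 + 4*x*z - 5*x*cos(x*y) + exp(x + z) + 5*exp(y + z) - sin(x)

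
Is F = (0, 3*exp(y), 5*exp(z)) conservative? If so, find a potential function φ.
Yes, F is conservative. φ = 3*exp(y) + 5*exp(z)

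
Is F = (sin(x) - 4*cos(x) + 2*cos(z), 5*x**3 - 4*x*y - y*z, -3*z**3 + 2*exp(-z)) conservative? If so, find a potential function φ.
No, ∇×F = (y, -2*sin(z), 15*x**2 - 4*y) ≠ 0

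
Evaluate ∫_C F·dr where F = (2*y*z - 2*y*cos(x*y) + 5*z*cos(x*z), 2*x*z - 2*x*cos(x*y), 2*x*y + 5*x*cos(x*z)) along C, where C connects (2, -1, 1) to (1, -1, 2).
-2*sin(2) + 2*sin(1)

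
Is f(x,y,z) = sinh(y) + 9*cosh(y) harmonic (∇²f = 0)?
No, ∇²f = sinh(y) + 9*cosh(y)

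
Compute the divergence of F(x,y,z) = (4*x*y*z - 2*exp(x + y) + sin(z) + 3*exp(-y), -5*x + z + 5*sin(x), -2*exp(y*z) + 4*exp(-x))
4*y*z - 2*y*exp(y*z) - 2*exp(x + y)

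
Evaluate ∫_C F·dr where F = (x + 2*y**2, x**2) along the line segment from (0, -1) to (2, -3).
50/3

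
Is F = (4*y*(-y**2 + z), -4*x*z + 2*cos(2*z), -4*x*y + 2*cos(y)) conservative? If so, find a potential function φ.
No, ∇×F = (-2*sin(y) + 4*sin(2*z), 8*y, 12*y**2 - 8*z) ≠ 0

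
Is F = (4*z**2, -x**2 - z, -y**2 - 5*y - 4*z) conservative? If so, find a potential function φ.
No, ∇×F = (-2*y - 4, 8*z, -2*x) ≠ 0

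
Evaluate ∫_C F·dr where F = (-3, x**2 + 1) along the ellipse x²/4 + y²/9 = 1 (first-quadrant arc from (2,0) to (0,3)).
17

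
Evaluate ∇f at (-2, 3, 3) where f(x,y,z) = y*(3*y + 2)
(0, 20, 0)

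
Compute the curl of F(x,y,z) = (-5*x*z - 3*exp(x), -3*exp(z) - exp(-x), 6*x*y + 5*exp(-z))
(6*x + 3*exp(z), -5*x - 6*y, exp(-x))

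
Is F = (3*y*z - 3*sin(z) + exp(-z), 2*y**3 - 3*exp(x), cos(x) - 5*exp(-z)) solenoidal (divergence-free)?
No, ∇·F = 6*y**2 + 5*exp(-z)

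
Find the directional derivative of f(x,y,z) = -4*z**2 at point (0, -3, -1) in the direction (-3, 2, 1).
4*sqrt(14)/7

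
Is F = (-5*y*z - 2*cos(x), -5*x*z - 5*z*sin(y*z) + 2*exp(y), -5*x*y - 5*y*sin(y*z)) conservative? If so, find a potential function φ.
Yes, F is conservative. φ = -5*x*y*z + 2*exp(y) - 2*sin(x) + 5*cos(y*z)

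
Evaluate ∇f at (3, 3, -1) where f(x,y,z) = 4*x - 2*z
(4, 0, -2)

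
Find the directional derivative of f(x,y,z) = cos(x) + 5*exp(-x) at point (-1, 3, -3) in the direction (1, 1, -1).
sqrt(3)*(-5*E + sin(1))/3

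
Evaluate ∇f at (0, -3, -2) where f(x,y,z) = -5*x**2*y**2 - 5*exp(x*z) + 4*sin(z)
(10, 0, 4*cos(2))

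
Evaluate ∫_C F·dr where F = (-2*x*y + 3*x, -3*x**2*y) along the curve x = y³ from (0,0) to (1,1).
15/56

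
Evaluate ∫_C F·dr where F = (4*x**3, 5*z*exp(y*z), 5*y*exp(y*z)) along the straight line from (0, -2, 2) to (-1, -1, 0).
6 - 5*exp(-4)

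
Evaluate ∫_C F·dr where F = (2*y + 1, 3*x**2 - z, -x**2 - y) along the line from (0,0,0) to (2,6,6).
-6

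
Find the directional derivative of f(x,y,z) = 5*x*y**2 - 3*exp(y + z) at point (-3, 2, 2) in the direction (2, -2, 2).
80*sqrt(3)/3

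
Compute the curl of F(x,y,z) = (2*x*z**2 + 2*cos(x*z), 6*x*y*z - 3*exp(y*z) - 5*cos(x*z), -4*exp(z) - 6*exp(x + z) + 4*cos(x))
(-6*x*y - 5*x*sin(x*z) + 3*y*exp(y*z), 4*x*z - 2*x*sin(x*z) + 6*exp(x + z) + 4*sin(x), z*(6*y + 5*sin(x*z)))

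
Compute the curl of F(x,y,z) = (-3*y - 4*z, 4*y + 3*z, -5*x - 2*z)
(-3, 1, 3)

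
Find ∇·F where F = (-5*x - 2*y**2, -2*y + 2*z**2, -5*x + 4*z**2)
8*z - 7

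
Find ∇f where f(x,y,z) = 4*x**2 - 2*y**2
(8*x, -4*y, 0)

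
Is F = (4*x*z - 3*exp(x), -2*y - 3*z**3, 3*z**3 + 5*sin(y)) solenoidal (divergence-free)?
No, ∇·F = 9*z**2 + 4*z - 3*exp(x) - 2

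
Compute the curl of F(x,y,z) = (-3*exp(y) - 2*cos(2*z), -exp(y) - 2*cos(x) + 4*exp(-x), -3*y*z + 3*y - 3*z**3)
(3 - 3*z, 4*sin(2*z), 3*exp(y) + 2*sin(x) - 4*exp(-x))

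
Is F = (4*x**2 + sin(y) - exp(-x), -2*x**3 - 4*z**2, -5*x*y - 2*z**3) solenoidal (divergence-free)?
No, ∇·F = 8*x - 6*z**2 + exp(-x)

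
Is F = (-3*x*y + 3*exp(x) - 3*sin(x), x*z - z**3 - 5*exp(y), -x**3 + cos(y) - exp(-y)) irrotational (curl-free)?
No, ∇×F = (-x + 3*z**2 - sin(y) + exp(-y), 3*x**2, 3*x + z)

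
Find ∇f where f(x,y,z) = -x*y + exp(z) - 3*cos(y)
(-y, -x + 3*sin(y), exp(z))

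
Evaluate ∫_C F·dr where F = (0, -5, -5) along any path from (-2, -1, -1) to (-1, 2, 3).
-35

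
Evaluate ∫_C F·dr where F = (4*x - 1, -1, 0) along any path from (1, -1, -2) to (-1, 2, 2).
-1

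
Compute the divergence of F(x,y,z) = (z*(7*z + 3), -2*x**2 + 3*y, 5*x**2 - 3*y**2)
3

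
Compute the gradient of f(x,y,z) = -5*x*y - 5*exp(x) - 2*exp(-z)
(-5*y - 5*exp(x), -5*x, 2*exp(-z))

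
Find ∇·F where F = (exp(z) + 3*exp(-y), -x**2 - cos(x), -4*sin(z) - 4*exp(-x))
-4*cos(z)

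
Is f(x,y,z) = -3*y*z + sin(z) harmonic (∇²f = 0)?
No, ∇²f = -sin(z)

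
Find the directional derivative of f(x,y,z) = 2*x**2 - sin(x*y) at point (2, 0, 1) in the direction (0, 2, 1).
-4*sqrt(5)/5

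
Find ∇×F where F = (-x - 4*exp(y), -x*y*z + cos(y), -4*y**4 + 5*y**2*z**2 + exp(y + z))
(x*y - 16*y**3 + 10*y*z**2 + exp(y + z), 0, -y*z + 4*exp(y))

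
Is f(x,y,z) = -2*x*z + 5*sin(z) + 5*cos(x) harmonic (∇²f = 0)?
No, ∇²f = -5*sin(z) - 5*cos(x)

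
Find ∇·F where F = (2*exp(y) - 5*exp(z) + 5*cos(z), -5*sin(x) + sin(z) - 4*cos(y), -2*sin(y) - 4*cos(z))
4*sin(y) + 4*sin(z)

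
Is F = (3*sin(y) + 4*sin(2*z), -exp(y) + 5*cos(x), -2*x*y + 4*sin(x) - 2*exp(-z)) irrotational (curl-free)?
No, ∇×F = (-2*x, 2*y - 4*cos(x) + 8*cos(2*z), -5*sin(x) - 3*cos(y))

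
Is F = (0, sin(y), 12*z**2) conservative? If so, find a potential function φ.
Yes, F is conservative. φ = 4*z**3 - cos(y)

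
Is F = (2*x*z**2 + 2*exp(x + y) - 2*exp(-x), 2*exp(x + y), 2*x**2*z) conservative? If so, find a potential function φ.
Yes, F is conservative. φ = x**2*z**2 + 2*exp(x + y) + 2*exp(-x)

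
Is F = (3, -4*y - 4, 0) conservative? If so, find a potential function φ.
Yes, F is conservative. φ = 3*x - 2*y**2 - 4*y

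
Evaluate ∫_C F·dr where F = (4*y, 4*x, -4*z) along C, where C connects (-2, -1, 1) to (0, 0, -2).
-14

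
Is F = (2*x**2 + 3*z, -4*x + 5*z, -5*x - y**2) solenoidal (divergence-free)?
No, ∇·F = 4*x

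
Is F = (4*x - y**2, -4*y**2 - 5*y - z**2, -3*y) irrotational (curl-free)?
No, ∇×F = (2*z - 3, 0, 2*y)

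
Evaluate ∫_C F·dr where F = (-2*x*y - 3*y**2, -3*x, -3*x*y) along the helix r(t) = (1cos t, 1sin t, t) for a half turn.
4 - 3*pi/2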